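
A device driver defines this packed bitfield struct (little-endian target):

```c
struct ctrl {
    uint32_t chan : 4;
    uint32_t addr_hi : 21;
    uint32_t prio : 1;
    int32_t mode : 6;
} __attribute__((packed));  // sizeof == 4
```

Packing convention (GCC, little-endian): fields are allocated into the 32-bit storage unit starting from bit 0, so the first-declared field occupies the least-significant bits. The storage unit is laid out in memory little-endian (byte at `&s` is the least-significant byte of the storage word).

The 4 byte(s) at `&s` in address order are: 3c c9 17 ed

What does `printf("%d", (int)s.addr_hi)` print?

[0]=0x3c [1]=0xc9 [2]=0x17 [3]=0xed (little-endian) → word 0xed17c93c
chan:4 @ bit 0 → (0xed17c93c>>0)&0xf = 0xc
addr_hi:21 @ bit 4 → (0xed17c93c>>4)&0x1fffff = 0x117c93  ←
prio:1 @ bit 25 → (0xed17c93c>>25)&0x1 = 0x0
mode:6 @ bit 26 → (0xed17c93c>>26)&0x3f = 0x3b

1146003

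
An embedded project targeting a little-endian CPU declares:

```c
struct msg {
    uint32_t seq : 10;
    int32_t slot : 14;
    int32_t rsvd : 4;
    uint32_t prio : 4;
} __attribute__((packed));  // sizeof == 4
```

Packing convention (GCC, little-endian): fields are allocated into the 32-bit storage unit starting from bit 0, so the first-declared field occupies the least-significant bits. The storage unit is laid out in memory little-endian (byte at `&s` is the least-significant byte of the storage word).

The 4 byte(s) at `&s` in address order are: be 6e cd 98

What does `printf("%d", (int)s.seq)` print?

702

[0]=0xbe [1]=0x6e [2]=0xcd [3]=0x98 (little-endian) → word 0x98cd6ebe
seq:10 @ bit 0 → (0x98cd6ebe>>0)&0x3ff = 0x2be  ←
slot:14 @ bit 10 → (0x98cd6ebe>>10)&0x3fff = 0x335b
rsvd:4 @ bit 24 → (0x98cd6ebe>>24)&0xf = 0x8
prio:4 @ bit 28 → (0x98cd6ebe>>28)&0xf = 0x9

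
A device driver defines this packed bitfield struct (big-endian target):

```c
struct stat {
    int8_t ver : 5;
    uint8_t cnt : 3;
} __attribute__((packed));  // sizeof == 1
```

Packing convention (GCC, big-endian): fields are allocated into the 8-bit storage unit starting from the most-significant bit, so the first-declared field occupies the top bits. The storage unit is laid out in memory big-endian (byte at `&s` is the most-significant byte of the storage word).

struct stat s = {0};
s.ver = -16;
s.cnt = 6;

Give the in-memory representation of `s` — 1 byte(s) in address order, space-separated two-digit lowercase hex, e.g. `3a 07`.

ver (5b) val=-16 bits=0x10 at bit 3: 0x80
cnt (3b) val=6 bits=0x6 at bit 0: 0x86
word = 0x86 → big-endian bytes:
  [0]=0x86

86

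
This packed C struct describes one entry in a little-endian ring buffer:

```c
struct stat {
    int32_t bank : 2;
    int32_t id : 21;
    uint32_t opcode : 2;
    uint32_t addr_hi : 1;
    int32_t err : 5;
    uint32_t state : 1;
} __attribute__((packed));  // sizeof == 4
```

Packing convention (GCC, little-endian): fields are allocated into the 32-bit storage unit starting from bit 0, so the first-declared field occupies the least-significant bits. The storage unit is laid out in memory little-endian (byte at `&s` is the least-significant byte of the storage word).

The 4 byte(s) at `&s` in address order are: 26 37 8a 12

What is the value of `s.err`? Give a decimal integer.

4

[0]=0x26 [1]=0x37 [2]=0x8a [3]=0x12 (little-endian) → word 0x128a3726
bank [0+:2] = (word>>0) & 0x3 = 2
id [2+:21] = (word>>2) & 0x1fffff = 167369
opcode [23+:2] = (word>>23) & 0x3 = 1
addr_hi [25+:1] = (word>>25) & 0x1 = 1
err [26+:5] = (word>>26) & 0x1f = 4  ←
state [31+:1] = (word>>31) & 0x1 = 0
err signed 5b, MSB=0: value = 4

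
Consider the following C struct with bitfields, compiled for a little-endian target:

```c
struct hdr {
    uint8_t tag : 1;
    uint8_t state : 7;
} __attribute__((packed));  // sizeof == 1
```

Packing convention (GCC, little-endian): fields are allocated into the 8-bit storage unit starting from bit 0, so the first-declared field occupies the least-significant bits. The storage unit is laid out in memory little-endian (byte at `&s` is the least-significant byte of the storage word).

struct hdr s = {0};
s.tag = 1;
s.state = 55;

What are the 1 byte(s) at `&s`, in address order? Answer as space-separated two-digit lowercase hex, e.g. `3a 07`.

6f

tag (1b) val=1 bits=0x1 at bit 0: 0x01
state (7b) val=55 bits=0x37 at bit 1: 0x6f
word = 0x6f → little-endian bytes:
  [0]=0x6f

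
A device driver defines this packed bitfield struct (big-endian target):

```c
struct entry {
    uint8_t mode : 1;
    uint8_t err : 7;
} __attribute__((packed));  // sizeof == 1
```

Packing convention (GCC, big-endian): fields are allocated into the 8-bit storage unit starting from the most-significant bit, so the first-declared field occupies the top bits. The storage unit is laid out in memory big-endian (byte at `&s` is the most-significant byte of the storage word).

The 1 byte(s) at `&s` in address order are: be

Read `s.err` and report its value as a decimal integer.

[0]=0xbe (big-endian) → word 0xbe
mode:1 @ bit 7 → (0xbe>>7)&0x1 = 0x1
err:7 @ bit 0 → (0xbe>>0)&0x7f = 0x3e  ←

62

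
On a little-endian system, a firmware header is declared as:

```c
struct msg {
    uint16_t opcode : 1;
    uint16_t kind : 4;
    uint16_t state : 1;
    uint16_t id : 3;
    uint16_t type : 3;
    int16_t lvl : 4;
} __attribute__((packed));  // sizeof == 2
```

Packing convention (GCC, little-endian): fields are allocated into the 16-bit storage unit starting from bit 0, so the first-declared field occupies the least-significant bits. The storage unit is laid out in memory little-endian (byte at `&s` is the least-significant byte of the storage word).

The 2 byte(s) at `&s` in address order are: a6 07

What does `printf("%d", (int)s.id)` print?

[0]=0xa6 [1]=0x07 (little-endian) → word 0x07a6
opcode:1 @ bit 0 → (0x07a6>>0)&0x1 = 0x0
kind:4 @ bit 1 → (0x07a6>>1)&0xf = 0x3
state:1 @ bit 5 → (0x07a6>>5)&0x1 = 0x1
id:3 @ bit 6 → (0x07a6>>6)&0x7 = 0x6  ←
type:3 @ bit 9 → (0x07a6>>9)&0x7 = 0x3
lvl:4 @ bit 12 → (0x07a6>>12)&0xf = 0x0

6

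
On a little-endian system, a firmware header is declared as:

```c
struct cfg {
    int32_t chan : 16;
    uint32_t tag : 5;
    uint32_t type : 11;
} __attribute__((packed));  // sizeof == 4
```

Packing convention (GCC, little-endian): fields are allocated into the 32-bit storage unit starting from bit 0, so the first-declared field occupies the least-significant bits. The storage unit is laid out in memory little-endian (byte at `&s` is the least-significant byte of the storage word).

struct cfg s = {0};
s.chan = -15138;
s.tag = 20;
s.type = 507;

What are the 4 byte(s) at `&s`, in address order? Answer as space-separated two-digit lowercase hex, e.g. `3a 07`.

de c4 74 3f

[0+:16] chan=-15138 & 0xffff = 0xc4de; word=0x0000c4de
[16+:5] tag=20 & 0x1f = 0x14; word=0x0014c4de
[21+:11] type=507 & 0x7ff = 0x1fb; word=0x3f74c4de
word = 0x3f74c4de → little-endian bytes:
  [0]=0xde  [1]=0xc4  [2]=0x74  [3]=0x3f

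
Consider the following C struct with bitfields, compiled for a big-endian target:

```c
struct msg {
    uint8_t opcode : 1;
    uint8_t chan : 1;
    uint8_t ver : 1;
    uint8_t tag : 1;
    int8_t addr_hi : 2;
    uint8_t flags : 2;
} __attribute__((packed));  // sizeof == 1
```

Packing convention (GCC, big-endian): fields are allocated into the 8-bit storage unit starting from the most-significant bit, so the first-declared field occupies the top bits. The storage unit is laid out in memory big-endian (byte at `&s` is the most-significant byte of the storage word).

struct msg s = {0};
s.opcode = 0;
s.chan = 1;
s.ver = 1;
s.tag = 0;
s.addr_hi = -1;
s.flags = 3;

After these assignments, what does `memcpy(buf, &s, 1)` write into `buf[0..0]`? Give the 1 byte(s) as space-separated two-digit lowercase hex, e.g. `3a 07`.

6f

opcode:1 = 0 → 0x0 << 7 → word 0x00
chan:1 = 1 → 0x1 << 6 → word 0x40
ver:1 = 1 → 0x1 << 5 → word 0x60
tag:1 = 0 → 0x0 << 4 → word 0x60
addr_hi:2 = -1 → 0x3 << 2 → word 0x6c
flags:2 = 3 → 0x3 << 0 → word 0x6f
word = 0x6f → big-endian bytes:
  [0]=0x6f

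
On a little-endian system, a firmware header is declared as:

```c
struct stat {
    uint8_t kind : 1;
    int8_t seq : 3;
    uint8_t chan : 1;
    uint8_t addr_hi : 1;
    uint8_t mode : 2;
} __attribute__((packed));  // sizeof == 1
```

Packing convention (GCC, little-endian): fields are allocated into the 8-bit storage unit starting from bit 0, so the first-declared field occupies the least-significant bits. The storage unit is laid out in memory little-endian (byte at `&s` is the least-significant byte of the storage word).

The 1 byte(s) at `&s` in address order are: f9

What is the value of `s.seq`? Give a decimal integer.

-4

[0]=0xf9 (little-endian) → word 0xf9
kind:1 @ bit 0 → (0xf9>>0)&0x1 = 0x1
seq:3 @ bit 1 → (0xf9>>1)&0x7 = 0x4  ←
chan:1 @ bit 4 → (0xf9>>4)&0x1 = 0x1
addr_hi:1 @ bit 5 → (0xf9>>5)&0x1 = 0x1
mode:2 @ bit 6 → (0xf9>>6)&0x3 = 0x3
seq signed 3b, MSB=1: 4 - 8 = -4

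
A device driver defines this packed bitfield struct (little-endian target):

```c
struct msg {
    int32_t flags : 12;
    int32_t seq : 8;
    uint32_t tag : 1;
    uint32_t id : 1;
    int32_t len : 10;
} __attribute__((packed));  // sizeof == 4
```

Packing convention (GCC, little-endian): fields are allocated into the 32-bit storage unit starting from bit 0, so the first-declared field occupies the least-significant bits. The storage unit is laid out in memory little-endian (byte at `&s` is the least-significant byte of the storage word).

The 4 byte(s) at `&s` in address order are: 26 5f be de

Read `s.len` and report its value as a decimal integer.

-134

[0]=0x26 [1]=0x5f [2]=0xbe [3]=0xde (little-endian) → word 0xdebe5f26
flags:12 @ bit 0 → (0xdebe5f26>>0)&0xfff = 0xf26
seq:8 @ bit 12 → (0xdebe5f26>>12)&0xff = 0xe5
tag:1 @ bit 20 → (0xdebe5f26>>20)&0x1 = 0x1
id:1 @ bit 21 → (0xdebe5f26>>21)&0x1 = 0x1
len:10 @ bit 22 → (0xdebe5f26>>22)&0x3ff = 0x37a  ←
len signed 10b, MSB=1: 890 - 1024 = -134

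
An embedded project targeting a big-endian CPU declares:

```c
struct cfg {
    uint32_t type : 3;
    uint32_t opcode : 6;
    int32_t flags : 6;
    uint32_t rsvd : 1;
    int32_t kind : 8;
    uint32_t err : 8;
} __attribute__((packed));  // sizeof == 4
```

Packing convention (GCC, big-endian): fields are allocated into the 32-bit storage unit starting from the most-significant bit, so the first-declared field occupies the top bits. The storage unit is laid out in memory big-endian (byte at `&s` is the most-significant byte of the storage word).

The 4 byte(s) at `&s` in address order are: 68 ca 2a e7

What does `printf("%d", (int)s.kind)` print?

[0]=0x68 [1]=0xca [2]=0x2a [3]=0xe7 (big-endian) → word 0x68ca2ae7
type [29+:3] = (word>>29) & 0x7 = 3
opcode [23+:6] = (word>>23) & 0x3f = 17
flags [17+:6] = (word>>17) & 0x3f = 37
rsvd [16+:1] = (word>>16) & 0x1 = 0
kind [8+:8] = (word>>8) & 0xff = 42  ←
err [0+:8] = (word>>0) & 0xff = 231
kind signed 8b, MSB=0: value = 42

42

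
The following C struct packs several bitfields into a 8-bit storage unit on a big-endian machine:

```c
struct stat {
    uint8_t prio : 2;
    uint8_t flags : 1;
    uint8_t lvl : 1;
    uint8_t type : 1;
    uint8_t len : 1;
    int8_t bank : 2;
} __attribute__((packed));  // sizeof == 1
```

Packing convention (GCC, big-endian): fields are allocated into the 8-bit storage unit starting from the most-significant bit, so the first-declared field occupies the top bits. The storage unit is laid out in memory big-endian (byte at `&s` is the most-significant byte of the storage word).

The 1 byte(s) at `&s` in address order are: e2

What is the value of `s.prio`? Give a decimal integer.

3

[0]=0xe2 (big-endian) → word 0xe2
prio [6+:2] = (word>>6) & 0x3 = 3  ←
flags [5+:1] = (word>>5) & 0x1 = 1
lvl [4+:1] = (word>>4) & 0x1 = 0
type [3+:1] = (word>>3) & 0x1 = 0
len [2+:1] = (word>>2) & 0x1 = 0
bank [0+:2] = (word>>0) & 0x3 = 2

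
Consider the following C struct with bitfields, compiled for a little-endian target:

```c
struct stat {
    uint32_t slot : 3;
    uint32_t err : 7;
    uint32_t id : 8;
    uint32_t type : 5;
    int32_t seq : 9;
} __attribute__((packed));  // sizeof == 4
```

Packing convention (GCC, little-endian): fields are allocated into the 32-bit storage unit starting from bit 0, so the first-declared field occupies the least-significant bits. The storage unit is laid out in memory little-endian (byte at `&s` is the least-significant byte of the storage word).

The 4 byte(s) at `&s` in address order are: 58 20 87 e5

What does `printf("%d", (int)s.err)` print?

[0]=0x58 [1]=0x20 [2]=0x87 [3]=0xe5 (little-endian) → word 0xe5872058
slot:3 @ bit 0 → (0xe5872058>>0)&0x7 = 0x0
err:7 @ bit 3 → (0xe5872058>>3)&0x7f = 0xb  ←
id:8 @ bit 10 → (0xe5872058>>10)&0xff = 0xc8
type:5 @ bit 18 → (0xe5872058>>18)&0x1f = 0x1
seq:9 @ bit 23 → (0xe5872058>>23)&0x1ff = 0x1cb

11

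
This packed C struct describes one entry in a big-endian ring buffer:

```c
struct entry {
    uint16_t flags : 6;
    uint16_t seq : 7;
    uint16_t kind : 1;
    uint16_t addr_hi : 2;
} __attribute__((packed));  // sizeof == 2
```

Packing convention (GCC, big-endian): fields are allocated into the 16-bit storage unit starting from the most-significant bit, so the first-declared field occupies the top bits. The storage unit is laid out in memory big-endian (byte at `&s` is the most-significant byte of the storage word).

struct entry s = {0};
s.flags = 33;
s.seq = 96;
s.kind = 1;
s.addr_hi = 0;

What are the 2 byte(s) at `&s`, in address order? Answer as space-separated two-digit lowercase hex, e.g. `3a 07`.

87 04

[10+:6] flags=33 & 0x3f = 0x21; word=0x8400
[3+:7] seq=96 & 0x7f = 0x60; word=0x8700
[2+:1] kind=1 & 0x1 = 0x1; word=0x8704
[0+:2] addr_hi=0 & 0x3 = 0x0; word=0x8704
word = 0x8704 → big-endian bytes:
  [0]=0x87  [1]=0x04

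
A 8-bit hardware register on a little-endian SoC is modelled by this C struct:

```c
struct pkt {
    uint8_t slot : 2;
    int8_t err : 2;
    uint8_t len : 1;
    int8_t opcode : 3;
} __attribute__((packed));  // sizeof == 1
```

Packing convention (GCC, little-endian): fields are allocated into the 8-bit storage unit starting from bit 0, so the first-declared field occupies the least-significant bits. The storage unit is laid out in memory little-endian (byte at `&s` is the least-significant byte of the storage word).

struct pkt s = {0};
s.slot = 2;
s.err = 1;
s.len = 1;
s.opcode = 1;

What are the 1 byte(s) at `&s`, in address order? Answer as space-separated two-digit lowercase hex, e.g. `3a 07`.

36

slot (2b) val=2 bits=0x2 at bit 0: 0x02
err (2b) val=1 bits=0x1 at bit 2: 0x06
len (1b) val=1 bits=0x1 at bit 4: 0x16
opcode (3b) val=1 bits=0x1 at bit 5: 0x36
word = 0x36 → little-endian bytes:
  [0]=0x36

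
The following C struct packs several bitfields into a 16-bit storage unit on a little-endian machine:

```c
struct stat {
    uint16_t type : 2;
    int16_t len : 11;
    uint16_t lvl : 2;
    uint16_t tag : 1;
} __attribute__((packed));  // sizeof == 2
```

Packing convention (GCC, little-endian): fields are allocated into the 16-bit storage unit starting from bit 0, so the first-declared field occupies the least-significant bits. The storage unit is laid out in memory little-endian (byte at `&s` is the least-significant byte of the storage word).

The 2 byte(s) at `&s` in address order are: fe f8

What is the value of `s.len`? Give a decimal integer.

[0]=0xfe [1]=0xf8 (little-endian) → word 0xf8fe
type:2 @ bit 0 → (0xf8fe>>0)&0x3 = 0x2
len:11 @ bit 2 → (0xf8fe>>2)&0x7ff = 0x63f  ←
lvl:2 @ bit 13 → (0xf8fe>>13)&0x3 = 0x3
tag:1 @ bit 15 → (0xf8fe>>15)&0x1 = 0x1
len signed 11b, MSB=1: 1599 - 2048 = -449

-449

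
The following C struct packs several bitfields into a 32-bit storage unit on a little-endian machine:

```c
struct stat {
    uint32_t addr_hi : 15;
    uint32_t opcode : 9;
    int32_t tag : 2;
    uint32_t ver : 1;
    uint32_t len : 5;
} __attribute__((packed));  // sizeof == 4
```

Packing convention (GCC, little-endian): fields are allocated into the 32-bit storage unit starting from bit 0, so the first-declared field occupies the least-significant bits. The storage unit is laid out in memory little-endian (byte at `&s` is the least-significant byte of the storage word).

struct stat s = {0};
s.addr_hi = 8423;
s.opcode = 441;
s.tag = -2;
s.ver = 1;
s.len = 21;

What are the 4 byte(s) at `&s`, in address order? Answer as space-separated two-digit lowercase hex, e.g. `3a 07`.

e7 a0 dc ae

addr_hi:15 = 8423 → 0x20e7 << 0 → word 0x000020e7
opcode:9 = 441 → 0x1b9 << 15 → word 0x00dca0e7
tag:2 = -2 → 0x2 << 24 → word 0x02dca0e7
ver:1 = 1 → 0x1 << 26 → word 0x06dca0e7
len:5 = 21 → 0x15 << 27 → word 0xaedca0e7
word = 0xaedca0e7 → little-endian bytes:
  [0]=0xe7  [1]=0xa0  [2]=0xdc  [3]=0xae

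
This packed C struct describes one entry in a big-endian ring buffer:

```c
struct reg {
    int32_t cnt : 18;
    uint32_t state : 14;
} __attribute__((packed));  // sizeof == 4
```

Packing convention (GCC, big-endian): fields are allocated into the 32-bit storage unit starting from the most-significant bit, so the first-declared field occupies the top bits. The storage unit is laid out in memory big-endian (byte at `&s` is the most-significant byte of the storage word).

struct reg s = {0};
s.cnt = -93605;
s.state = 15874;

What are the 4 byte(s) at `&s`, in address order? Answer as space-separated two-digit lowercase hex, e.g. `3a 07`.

a4 96 fe 02

cnt:18 = -93605 → 0x2925b << 14 → word 0xa496c000
state:14 = 15874 → 0x3e02 << 0 → word 0xa496fe02
word = 0xa496fe02 → big-endian bytes:
  [0]=0xa4  [1]=0x96  [2]=0xfe  [3]=0x02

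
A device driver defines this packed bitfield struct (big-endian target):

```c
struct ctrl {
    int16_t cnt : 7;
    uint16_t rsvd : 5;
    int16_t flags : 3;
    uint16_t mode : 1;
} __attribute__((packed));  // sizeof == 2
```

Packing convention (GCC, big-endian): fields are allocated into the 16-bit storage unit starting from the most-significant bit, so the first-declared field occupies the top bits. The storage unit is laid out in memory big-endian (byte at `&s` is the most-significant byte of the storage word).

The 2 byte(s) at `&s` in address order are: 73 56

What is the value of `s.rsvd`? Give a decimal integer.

[0]=0x73 [1]=0x56 (big-endian) → word 0x7356
cnt [9+:7] = (word>>9) & 0x7f = 57
rsvd [4+:5] = (word>>4) & 0x1f = 21  ←
flags [1+:3] = (word>>1) & 0x7 = 3
mode [0+:1] = (word>>0) & 0x1 = 0

21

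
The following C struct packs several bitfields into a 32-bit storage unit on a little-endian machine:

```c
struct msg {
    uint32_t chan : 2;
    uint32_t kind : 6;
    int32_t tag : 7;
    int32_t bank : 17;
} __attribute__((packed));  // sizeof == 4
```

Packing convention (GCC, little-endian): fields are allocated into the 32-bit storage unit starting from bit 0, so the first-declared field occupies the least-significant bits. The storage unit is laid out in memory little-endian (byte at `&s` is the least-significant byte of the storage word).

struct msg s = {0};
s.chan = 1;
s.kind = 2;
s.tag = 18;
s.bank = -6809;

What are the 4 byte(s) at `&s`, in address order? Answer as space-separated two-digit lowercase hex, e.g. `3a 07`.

09 92 b3 f2

chan:2 = 1 → 0x1 << 0 → word 0x00000001
kind:6 = 2 → 0x2 << 2 → word 0x00000009
tag:7 = 18 → 0x12 << 8 → word 0x00001209
bank:17 = -6809 → 0x1e567 << 15 → word 0xf2b39209
word = 0xf2b39209 → little-endian bytes:
  [0]=0x09  [1]=0x92  [2]=0xb3  [3]=0xf2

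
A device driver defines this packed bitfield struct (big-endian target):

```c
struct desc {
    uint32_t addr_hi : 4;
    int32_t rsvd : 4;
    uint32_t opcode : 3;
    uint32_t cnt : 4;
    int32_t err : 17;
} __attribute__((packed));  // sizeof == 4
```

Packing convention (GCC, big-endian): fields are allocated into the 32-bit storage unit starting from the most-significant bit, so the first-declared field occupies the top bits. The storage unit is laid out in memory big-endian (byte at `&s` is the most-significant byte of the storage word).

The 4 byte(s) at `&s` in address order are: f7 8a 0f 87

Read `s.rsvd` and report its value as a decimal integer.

7

[0]=0xf7 [1]=0x8a [2]=0x0f [3]=0x87 (big-endian) → word 0xf78a0f87
addr_hi:4 @ bit 28 → (0xf78a0f87>>28)&0xf = 0xf
rsvd:4 @ bit 24 → (0xf78a0f87>>24)&0xf = 0x7  ←
opcode:3 @ bit 21 → (0xf78a0f87>>21)&0x7 = 0x4
cnt:4 @ bit 17 → (0xf78a0f87>>17)&0xf = 0x5
err:17 @ bit 0 → (0xf78a0f87>>0)&0x1ffff = 0xf87
rsvd signed 4b, MSB=0: value = 7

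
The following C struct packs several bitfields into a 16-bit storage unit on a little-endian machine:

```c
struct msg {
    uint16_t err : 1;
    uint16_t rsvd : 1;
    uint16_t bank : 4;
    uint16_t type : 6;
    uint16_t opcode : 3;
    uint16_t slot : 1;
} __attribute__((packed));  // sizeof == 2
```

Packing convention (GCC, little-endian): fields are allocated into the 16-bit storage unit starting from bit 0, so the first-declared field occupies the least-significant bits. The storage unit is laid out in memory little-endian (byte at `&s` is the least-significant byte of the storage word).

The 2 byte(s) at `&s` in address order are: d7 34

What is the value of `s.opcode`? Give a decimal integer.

[0]=0xd7 [1]=0x34 (little-endian) → word 0x34d7
err [0+:1] = (word>>0) & 0x1 = 1
rsvd [1+:1] = (word>>1) & 0x1 = 1
bank [2+:4] = (word>>2) & 0xf = 5
type [6+:6] = (word>>6) & 0x3f = 19
opcode [12+:3] = (word>>12) & 0x7 = 3  ←
slot [15+:1] = (word>>15) & 0x1 = 0

3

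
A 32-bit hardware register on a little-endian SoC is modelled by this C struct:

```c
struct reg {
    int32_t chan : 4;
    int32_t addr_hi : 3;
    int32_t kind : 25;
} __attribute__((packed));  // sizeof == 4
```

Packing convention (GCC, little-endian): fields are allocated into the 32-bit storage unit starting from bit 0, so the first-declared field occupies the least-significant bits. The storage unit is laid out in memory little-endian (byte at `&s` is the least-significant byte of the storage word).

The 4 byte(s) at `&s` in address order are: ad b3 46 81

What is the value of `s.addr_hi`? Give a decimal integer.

2

[0]=0xad [1]=0xb3 [2]=0x46 [3]=0x81 (little-endian) → word 0x8146b3ad
chan [0+:4] = (word>>0) & 0xf = 13
addr_hi [4+:3] = (word>>4) & 0x7 = 2  ←
kind [7+:25] = (word>>7) & 0x1ffffff = 16944487
addr_hi signed 3b, MSB=0: value = 2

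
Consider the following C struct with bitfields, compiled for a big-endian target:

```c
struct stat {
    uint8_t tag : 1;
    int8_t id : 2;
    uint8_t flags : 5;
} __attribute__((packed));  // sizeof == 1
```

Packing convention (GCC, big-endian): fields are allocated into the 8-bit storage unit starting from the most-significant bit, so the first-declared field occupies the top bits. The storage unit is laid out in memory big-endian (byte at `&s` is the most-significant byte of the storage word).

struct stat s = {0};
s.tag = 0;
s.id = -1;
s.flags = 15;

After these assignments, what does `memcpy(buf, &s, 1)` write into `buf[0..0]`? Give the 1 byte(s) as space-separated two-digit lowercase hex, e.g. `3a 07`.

[7+:1] tag=0 & 0x1 = 0x0; word=0x00
[5+:2] id=-1 & 0x3 = 0x3; word=0x60
[0+:5] flags=15 & 0x1f = 0xf; word=0x6f
word = 0x6f → big-endian bytes:
  [0]=0x6f

6f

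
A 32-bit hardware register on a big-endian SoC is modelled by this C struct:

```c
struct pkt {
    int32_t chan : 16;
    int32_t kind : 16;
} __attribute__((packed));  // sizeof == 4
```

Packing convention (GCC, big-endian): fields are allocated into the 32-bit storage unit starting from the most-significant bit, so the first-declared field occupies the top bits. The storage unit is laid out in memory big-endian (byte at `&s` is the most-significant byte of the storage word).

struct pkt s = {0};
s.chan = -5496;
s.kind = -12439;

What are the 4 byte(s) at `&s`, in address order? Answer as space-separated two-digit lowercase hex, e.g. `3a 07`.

ea 88 cf 69

[16+:16] chan=-5496 & 0xffff = 0xea88; word=0xea880000
[0+:16] kind=-12439 & 0xffff = 0xcf69; word=0xea88cf69
word = 0xea88cf69 → big-endian bytes:
  [0]=0xea  [1]=0x88  [2]=0xcf  [3]=0x69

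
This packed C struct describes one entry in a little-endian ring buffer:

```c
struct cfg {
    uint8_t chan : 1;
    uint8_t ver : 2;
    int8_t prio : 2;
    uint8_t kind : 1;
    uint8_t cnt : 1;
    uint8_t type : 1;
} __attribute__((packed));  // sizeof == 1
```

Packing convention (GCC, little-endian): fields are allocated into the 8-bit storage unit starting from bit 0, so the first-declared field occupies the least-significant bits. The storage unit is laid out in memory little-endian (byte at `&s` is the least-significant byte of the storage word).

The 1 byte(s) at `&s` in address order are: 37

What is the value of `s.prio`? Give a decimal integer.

[0]=0x37 (little-endian) → word 0x37
chan:1 @ bit 0 → (0x37>>0)&0x1 = 0x1
ver:2 @ bit 1 → (0x37>>1)&0x3 = 0x3
prio:2 @ bit 3 → (0x37>>3)&0x3 = 0x2  ←
kind:1 @ bit 5 → (0x37>>5)&0x1 = 0x1
cnt:1 @ bit 6 → (0x37>>6)&0x1 = 0x0
type:1 @ bit 7 → (0x37>>7)&0x1 = 0x0
prio signed 2b, MSB=1: 2 - 4 = -2

-2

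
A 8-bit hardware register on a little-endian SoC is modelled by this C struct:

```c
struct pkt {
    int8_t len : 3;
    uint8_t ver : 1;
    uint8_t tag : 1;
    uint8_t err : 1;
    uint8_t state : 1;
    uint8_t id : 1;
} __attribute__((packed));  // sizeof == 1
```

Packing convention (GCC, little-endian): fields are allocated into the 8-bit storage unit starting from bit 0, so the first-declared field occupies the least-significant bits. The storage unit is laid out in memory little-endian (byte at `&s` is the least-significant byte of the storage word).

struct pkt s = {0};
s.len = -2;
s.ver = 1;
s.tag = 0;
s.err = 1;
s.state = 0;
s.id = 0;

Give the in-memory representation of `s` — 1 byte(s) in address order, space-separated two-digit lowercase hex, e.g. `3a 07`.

[0+:3] len=-2 & 0x7 = 0x6; word=0x06
[3+:1] ver=1 & 0x1 = 0x1; word=0x0e
[4+:1] tag=0 & 0x1 = 0x0; word=0x0e
[5+:1] err=1 & 0x1 = 0x1; word=0x2e
[6+:1] state=0 & 0x1 = 0x0; word=0x2e
[7+:1] id=0 & 0x1 = 0x0; word=0x2e
word = 0x2e → little-endian bytes:
  [0]=0x2e

2e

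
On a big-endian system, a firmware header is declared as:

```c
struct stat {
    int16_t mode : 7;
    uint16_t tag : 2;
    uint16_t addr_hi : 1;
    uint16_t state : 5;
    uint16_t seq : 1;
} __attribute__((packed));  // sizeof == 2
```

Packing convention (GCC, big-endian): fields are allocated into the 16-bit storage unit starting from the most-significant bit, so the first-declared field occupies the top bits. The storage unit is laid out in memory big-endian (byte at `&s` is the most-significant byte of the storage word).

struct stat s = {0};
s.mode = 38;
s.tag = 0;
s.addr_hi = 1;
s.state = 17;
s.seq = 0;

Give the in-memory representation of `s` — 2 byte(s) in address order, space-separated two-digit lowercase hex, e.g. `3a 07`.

4c 62

mode:7 = 38 → 0x26 << 9 → word 0x4c00
tag:2 = 0 → 0x0 << 7 → word 0x4c00
addr_hi:1 = 1 → 0x1 << 6 → word 0x4c40
state:5 = 17 → 0x11 << 1 → word 0x4c62
seq:1 = 0 → 0x0 << 0 → word 0x4c62
word = 0x4c62 → big-endian bytes:
  [0]=0x4c  [1]=0x62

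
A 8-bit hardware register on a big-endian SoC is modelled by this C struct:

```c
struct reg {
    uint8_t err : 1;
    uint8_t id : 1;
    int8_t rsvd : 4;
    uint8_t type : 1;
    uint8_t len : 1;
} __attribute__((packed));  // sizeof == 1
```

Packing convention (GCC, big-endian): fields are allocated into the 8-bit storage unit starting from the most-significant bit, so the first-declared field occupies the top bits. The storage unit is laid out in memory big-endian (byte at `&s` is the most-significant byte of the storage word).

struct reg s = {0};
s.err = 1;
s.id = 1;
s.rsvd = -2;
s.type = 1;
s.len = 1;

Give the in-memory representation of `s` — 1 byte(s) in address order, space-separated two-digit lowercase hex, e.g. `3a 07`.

err:1 = 1 → 0x1 << 7 → word 0x80
id:1 = 1 → 0x1 << 6 → word 0xc0
rsvd:4 = -2 → 0xe << 2 → word 0xf8
type:1 = 1 → 0x1 << 1 → word 0xfa
len:1 = 1 → 0x1 << 0 → word 0xfb
word = 0xfb → big-endian bytes:
  [0]=0xfb

fb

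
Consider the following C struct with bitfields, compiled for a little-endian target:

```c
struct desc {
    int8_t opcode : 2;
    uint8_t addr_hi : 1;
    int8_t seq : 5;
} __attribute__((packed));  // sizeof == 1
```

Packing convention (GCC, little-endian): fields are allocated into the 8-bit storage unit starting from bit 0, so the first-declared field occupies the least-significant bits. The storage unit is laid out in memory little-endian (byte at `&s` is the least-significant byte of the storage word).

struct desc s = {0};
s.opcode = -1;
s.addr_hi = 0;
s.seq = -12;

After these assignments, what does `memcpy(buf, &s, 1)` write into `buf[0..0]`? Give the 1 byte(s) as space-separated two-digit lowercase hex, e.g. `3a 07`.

opcode:2 = -1 → 0x3 << 0 → word 0x03
addr_hi:1 = 0 → 0x0 << 2 → word 0x03
seq:5 = -12 → 0x14 << 3 → word 0xa3
word = 0xa3 → little-endian bytes:
  [0]=0xa3

a3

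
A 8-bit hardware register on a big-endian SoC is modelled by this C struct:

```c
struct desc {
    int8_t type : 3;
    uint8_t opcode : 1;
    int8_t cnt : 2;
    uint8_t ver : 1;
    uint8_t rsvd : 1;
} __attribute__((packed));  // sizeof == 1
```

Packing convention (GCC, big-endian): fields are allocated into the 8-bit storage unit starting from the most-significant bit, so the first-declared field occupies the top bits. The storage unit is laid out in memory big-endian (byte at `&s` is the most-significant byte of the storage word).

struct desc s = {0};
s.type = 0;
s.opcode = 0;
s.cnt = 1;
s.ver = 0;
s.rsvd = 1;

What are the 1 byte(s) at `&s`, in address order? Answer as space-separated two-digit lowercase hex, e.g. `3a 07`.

type (3b) val=0 bits=0x0 at bit 5: 0x00
opcode (1b) val=0 bits=0x0 at bit 4: 0x00
cnt (2b) val=1 bits=0x1 at bit 2: 0x04
ver (1b) val=0 bits=0x0 at bit 1: 0x04
rsvd (1b) val=1 bits=0x1 at bit 0: 0x05
word = 0x05 → big-endian bytes:
  [0]=0x05

05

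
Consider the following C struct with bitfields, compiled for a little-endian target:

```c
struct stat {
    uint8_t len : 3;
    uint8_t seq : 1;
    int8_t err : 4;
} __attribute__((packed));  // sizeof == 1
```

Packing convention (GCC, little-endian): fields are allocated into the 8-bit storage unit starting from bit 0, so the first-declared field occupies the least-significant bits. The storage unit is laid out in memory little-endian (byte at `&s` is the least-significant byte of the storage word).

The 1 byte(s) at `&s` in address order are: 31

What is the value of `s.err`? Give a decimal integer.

[0]=0x31 (little-endian) → word 0x31
len [0+:3] = (word>>0) & 0x7 = 1
seq [3+:1] = (word>>3) & 0x1 = 0
err [4+:4] = (word>>4) & 0xf = 3  ←
err signed 4b, MSB=0: value = 3

3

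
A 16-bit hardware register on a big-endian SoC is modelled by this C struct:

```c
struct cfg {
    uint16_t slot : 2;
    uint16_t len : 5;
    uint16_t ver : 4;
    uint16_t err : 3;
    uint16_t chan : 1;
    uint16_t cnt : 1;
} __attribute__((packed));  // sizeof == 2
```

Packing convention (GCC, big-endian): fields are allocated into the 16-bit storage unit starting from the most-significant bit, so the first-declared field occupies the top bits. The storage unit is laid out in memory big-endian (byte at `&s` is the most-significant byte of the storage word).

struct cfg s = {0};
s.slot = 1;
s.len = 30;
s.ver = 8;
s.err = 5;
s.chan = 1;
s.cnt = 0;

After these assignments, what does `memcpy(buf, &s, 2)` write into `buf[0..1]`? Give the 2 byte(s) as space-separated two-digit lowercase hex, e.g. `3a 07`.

slot (2b) val=1 bits=0x1 at bit 14: 0x4000
len (5b) val=30 bits=0x1e at bit 9: 0x7c00
ver (4b) val=8 bits=0x8 at bit 5: 0x7d00
err (3b) val=5 bits=0x5 at bit 2: 0x7d14
chan (1b) val=1 bits=0x1 at bit 1: 0x7d16
cnt (1b) val=0 bits=0x0 at bit 0: 0x7d16
word = 0x7d16 → big-endian bytes:
  [0]=0x7d  [1]=0x16

7d 16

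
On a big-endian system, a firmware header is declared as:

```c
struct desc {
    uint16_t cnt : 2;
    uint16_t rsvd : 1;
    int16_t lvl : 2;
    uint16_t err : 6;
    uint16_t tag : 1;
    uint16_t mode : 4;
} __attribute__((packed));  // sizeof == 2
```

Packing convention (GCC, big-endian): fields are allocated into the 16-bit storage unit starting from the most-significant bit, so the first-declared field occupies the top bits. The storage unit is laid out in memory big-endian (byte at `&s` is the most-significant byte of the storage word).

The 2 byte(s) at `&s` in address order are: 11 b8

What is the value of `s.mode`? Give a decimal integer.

[0]=0x11 [1]=0xb8 (big-endian) → word 0x11b8
cnt [14+:2] = (word>>14) & 0x3 = 0
rsvd [13+:1] = (word>>13) & 0x1 = 0
lvl [11+:2] = (word>>11) & 0x3 = 2
err [5+:6] = (word>>5) & 0x3f = 13
tag [4+:1] = (word>>4) & 0x1 = 1
mode [0+:4] = (word>>0) & 0xf = 8  ←

8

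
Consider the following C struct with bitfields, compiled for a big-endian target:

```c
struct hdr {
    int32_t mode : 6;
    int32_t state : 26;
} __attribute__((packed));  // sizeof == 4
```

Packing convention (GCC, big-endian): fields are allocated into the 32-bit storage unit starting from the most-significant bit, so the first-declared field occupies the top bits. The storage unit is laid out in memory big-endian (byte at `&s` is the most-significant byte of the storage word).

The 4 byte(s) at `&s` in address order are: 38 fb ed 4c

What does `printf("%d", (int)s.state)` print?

16510284

[0]=0x38 [1]=0xfb [2]=0xed [3]=0x4c (big-endian) → word 0x38fbed4c
mode [26+:6] = (word>>26) & 0x3f = 14
state [0+:26] = (word>>0) & 0x3ffffff = 16510284  ←
state signed 26b, MSB=0: value = 16510284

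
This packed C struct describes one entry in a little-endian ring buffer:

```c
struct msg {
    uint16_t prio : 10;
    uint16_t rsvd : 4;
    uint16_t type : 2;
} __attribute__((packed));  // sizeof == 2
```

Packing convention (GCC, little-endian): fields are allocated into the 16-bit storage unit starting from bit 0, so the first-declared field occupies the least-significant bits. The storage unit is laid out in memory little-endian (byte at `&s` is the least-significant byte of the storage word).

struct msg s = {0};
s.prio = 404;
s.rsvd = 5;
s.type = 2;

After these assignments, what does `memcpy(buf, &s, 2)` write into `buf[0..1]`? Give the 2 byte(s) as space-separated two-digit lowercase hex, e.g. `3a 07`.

94 95

[0+:10] prio=404 & 0x3ff = 0x194; word=0x0194
[10+:4] rsvd=5 & 0xf = 0x5; word=0x1594
[14+:2] type=2 & 0x3 = 0x2; word=0x9594
word = 0x9594 → little-endian bytes:
  [0]=0x94  [1]=0x95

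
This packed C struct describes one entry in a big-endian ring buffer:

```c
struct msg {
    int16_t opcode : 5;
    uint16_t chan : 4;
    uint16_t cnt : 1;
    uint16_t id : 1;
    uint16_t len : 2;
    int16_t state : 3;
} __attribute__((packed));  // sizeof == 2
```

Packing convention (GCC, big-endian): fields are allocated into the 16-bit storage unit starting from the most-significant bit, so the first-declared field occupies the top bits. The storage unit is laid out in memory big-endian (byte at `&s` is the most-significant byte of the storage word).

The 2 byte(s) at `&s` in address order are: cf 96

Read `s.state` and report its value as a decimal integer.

-2

[0]=0xcf [1]=0x96 (big-endian) → word 0xcf96
opcode [11+:5] = (word>>11) & 0x1f = 25
chan [7+:4] = (word>>7) & 0xf = 15
cnt [6+:1] = (word>>6) & 0x1 = 0
id [5+:1] = (word>>5) & 0x1 = 0
len [3+:2] = (word>>3) & 0x3 = 2
state [0+:3] = (word>>0) & 0x7 = 6  ←
state signed 3b, MSB=1: 6 - 8 = -2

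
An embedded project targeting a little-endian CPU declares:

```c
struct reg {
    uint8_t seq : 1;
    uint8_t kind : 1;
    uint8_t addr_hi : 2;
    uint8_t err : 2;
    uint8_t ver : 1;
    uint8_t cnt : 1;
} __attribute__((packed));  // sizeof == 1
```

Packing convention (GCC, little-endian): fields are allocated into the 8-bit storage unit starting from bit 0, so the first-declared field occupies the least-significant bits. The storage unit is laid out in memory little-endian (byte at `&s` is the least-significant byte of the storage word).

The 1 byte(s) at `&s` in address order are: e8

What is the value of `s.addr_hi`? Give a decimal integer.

[0]=0xe8 (little-endian) → word 0xe8
seq [0+:1] = (word>>0) & 0x1 = 0
kind [1+:1] = (word>>1) & 0x1 = 0
addr_hi [2+:2] = (word>>2) & 0x3 = 2  ←
err [4+:2] = (word>>4) & 0x3 = 2
ver [6+:1] = (word>>6) & 0x1 = 1
cnt [7+:1] = (word>>7) & 0x1 = 1

2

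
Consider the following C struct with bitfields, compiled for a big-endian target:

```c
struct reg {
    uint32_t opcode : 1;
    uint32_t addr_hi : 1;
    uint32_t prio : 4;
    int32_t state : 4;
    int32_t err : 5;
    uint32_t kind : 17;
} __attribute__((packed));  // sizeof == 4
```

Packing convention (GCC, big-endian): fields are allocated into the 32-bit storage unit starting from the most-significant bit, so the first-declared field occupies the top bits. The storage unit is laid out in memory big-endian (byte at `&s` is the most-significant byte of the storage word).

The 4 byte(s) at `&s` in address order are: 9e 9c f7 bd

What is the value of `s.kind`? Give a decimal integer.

[0]=0x9e [1]=0x9c [2]=0xf7 [3]=0xbd (big-endian) → word 0x9e9cf7bd
opcode:1 @ bit 31 → (0x9e9cf7bd>>31)&0x1 = 0x1
addr_hi:1 @ bit 30 → (0x9e9cf7bd>>30)&0x1 = 0x0
prio:4 @ bit 26 → (0x9e9cf7bd>>26)&0xf = 0x7
state:4 @ bit 22 → (0x9e9cf7bd>>22)&0xf = 0xa
err:5 @ bit 17 → (0x9e9cf7bd>>17)&0x1f = 0xe
kind:17 @ bit 0 → (0x9e9cf7bd>>0)&0x1ffff = 0xf7bd  ←

63421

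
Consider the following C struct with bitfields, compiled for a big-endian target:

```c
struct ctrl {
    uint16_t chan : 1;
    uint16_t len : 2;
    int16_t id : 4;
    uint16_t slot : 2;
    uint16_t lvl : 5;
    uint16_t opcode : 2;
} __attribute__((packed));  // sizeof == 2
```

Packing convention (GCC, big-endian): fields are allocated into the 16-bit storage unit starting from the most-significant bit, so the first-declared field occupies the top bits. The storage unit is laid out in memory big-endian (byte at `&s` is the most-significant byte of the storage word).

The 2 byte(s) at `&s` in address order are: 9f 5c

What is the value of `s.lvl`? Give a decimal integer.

[0]=0x9f [1]=0x5c (big-endian) → word 0x9f5c
chan [15+:1] = (word>>15) & 0x1 = 1
len [13+:2] = (word>>13) & 0x3 = 0
id [9+:4] = (word>>9) & 0xf = 15
slot [7+:2] = (word>>7) & 0x3 = 2
lvl [2+:5] = (word>>2) & 0x1f = 23  ←
opcode [0+:2] = (word>>0) & 0x3 = 0

23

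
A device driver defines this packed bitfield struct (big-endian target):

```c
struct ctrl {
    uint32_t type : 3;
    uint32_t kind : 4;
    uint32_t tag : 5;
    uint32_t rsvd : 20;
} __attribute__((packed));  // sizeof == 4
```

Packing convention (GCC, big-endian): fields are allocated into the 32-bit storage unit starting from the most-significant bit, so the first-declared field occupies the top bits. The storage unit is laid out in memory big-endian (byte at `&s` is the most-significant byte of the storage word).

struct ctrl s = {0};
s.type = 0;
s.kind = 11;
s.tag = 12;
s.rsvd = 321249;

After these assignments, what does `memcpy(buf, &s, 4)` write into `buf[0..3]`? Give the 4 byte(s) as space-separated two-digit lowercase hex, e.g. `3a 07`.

[29+:3] type=0 & 0x7 = 0x0; word=0x00000000
[25+:4] kind=11 & 0xf = 0xb; word=0x16000000
[20+:5] tag=12 & 0x1f = 0xc; word=0x16c00000
[0+:20] rsvd=321249 & 0xfffff = 0x4e6e1; word=0x16c4e6e1
word = 0x16c4e6e1 → big-endian bytes:
  [0]=0x16  [1]=0xc4  [2]=0xe6  [3]=0xe1

16 c4 e6 e1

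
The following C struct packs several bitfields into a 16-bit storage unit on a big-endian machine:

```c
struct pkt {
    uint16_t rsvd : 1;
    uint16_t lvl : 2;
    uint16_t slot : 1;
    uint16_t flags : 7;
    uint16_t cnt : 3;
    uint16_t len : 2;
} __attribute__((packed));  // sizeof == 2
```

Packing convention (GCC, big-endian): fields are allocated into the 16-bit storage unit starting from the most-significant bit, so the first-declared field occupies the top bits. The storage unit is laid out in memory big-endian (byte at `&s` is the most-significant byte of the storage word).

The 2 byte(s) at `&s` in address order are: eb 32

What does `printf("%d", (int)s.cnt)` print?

[0]=0xeb [1]=0x32 (big-endian) → word 0xeb32
rsvd [15+:1] = (word>>15) & 0x1 = 1
lvl [13+:2] = (word>>13) & 0x3 = 3
slot [12+:1] = (word>>12) & 0x1 = 0
flags [5+:7] = (word>>5) & 0x7f = 89
cnt [2+:3] = (word>>2) & 0x7 = 4  ←
len [0+:2] = (word>>0) & 0x3 = 2

4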